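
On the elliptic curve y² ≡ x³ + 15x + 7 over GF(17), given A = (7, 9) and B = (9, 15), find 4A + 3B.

First 4A:
Repeated addition: build up to 4A.
2A: tangent at (7, 9): λ = (3·7² + 15)/(2·9) ≡ 9/1. 1⁻¹ ≡ 1 (mod 17) since 1·1 = 1 ≡ 1, so λ ≡ 9·1 ≡ 9.
  x = λ² - 7 - 7 = 81 - 14 ≡ 16; y = λ·(7 - 16) - 9 ≡ 12. → (16, 12)
3A: (16, 12) + (7, 9). λ = (9 - 12)/(7 - 16) ≡ 14/8 mod 17. 8⁻¹ ≡ 15 (mod 17), so λ ≡ 6.
  x = λ² - 16 - 7 = 36 - 23 ≡ 13; y = λ·(16 - 13) - 12 ≡ 6. → (13, 6)
4A: (13, 6) + (7, 9). λ = (9 - 6)/(7 - 13) ≡ 3/11 mod 17. 11⁻¹ ≡ 14 (mod 17) since 11·14 = 154 ≡ 1, so λ ≡ 8.
  x = λ² - 13 - 7 = 64 - 20 ≡ 10; y = λ·(13 - 10) - 6 ≡ 1. → (10, 1)
4A = (10, 1).
Next 3B:
Repeated addition: build up to 3B.
2B: tangent at (9, 15): λ = (3·9² + 15)/(2·15) ≡ 3/13. 13⁻¹ ≡ 4 (mod 17) since 13·4 = 52 ≡ 1, so λ ≡ 3·4 ≡ 12.
  x = λ² - 9 - 9 = 144 - 18 ≡ 7; y = λ·(9 - 7) - 15 ≡ 9. → (7, 9)
3B: (7, 9) + (9, 15). λ = (15 - 9)/(9 - 7) ≡ 6/2 mod 17. 2⁻¹ ≡ 9 (mod 17), so λ ≡ 3.
  x = λ² - 7 - 9 = 9 - 16 ≡ 10; y = λ·(7 - 10) - 9 ≡ 16. → (10, 16)
3B = (10, 16).
Finally 4A + 3B:
(10, 1) + (10, 16): same x and y₁ ≡ -y₂, so the sum is 𝒪.

O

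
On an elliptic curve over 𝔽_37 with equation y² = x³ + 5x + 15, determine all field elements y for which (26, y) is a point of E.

none

x³ + 5x + 15 = 17721 ≡ 35 (mod 37).
35 is a non-residue mod 37; no y exists.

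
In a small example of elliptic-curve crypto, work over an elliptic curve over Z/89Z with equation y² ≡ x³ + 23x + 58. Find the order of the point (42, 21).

8

2P: tangent at (42, 21): λ = (3·42² + 23)/(2·21) ≡ 64/42. 42⁻¹ ≡ 53 (mod 89) since 42·53 = 2226 ≡ 1, so λ ≡ 64·53 ≡ 10.
  x = λ² - 42 - 42 = 100 - 84 ≡ 16; y = λ·(42 - 16) - 21 ≡ 61. → (16, 61)
3P: (16, 61) + (42, 21). λ = (21 - 61)/(42 - 16) ≡ 49/26 mod 89. 26⁻¹ ≡ 24 (mod 89) since 26·24 = 624 ≡ 1, so λ ≡ 19.
  x = λ² - 16 - 42 = 361 - 58 ≡ 36; y = λ·(16 - 36) - 61 ≡ 4. → (36, 4)
4P: (36, 4) + (42, 21). λ = (21 - 4)/(42 - 36) ≡ 17/6 mod 89. 6⁻¹ ≡ 15 (mod 89), so λ ≡ 77.
  x = λ² - 36 - 42 = 5929 - 78 ≡ 66; y = λ·(36 - 66) - 4 ≡ 0. → (66, 0)
5P: (66, 0) + (42, 21). λ = (21 - 0)/(42 - 66) ≡ 21/65 mod 89. 65⁻¹ ≡ 63 (mod 89) since 65·63 = 4095 ≡ 1, so λ ≡ 77.
  x = λ² - 66 - 42 = 5929 - 108 ≡ 36; y = λ·(66 - 36) - 0 ≡ 85. → (36, 85)
6P: (36, 85) + (42, 21). λ = (21 - 85)/(42 - 36) ≡ 25/6 mod 89. 6⁻¹ ≡ 15 (mod 89) since 6·15 = 90 ≡ 1, so λ ≡ 19.
  x = λ² - 36 - 42 = 361 - 78 ≡ 16; y = λ·(36 - 16) - 85 ≡ 28. → (16, 28)
7P: (16, 28) + (42, 21). λ = (21 - 28)/(42 - 16) ≡ 82/26 mod 89. 26⁻¹ ≡ 24 (mod 89), so λ ≡ 10.
  x = λ² - 16 - 42 = 100 - 58 ≡ 42; y = λ·(16 - 42) - 28 ≡ 68. → (42, 68)
8P: (42, 68) + (42, 21): same x and y₁ ≡ -y₂, so the sum is ∞.
8P = ∞, so the order is 8.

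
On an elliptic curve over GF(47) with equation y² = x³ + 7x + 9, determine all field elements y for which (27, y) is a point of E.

x³ + 7x + 9 = 19881 ≡ 0 (mod 47).
Only y = 0 satisfies y² ≡ 0.

0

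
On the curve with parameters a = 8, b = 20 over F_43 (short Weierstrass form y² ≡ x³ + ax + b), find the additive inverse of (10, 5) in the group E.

-(10, 5) = (10, -5 mod 43) = (10, 38).

(10, 38)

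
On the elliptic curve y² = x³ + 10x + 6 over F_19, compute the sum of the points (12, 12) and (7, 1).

(12, 12) + (7, 1). λ = (1 - 12)/(7 - 12) ≡ 8/14 mod 19. 14⁻¹ ≡ 15 (mod 19), so λ ≡ 6.
  x = λ² - 12 - 7 = 36 - 19 ≡ 17; y = λ·(12 - 17) - 12 ≡ 15. → (17, 15)

(17, 15)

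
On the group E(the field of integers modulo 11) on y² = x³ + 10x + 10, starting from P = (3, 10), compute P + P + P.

(2, 7)

Repeated addition: build up to 3P.
2P: tangent at (3, 10): λ = (3·3² + 10)/(2·10) ≡ 4/9. 9⁻¹ ≡ 5 (mod 11) since 9·5 = 45 ≡ 1, so λ ≡ 4·5 ≡ 9.
  x = λ² - 3 - 3 = 81 - 6 ≡ 9; y = λ·(3 - 9) - 10 ≡ 2. → (9, 2)
3P: (9, 2) + (3, 10). λ = (10 - 2)/(3 - 9) ≡ 8/5 mod 11. 5⁻¹ ≡ 9 (mod 11) since 5·9 = 45 ≡ 1, so λ ≡ 6.
  x = λ² - 9 - 3 = 36 - 12 ≡ 2; y = λ·(9 - 2) - 2 ≡ 7. → (2, 7)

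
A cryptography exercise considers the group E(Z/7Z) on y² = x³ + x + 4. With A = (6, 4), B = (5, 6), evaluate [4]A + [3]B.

(5, 6)

First 4A:
Double-and-add on 4 = (100)₂. Start with A = (6, 4) for the leading 1-bit.
double: tangent at (6, 4): λ = (3·6² + 1)/(2·4) ≡ 4/1. 1⁻¹ ≡ 1 (mod 7), so λ ≡ 4·1 ≡ 4.
  x = λ² - 6 - 6 = 16 - 12 ≡ 4; y = λ·(6 - 4) - 4 ≡ 4. → (4, 4)
double: tangent at (4, 4): λ = (3·4² + 1)/(2·4) ≡ 0/1. 1⁻¹ ≡ 1 (mod 7) since 1·1 = 1 ≡ 1, so λ ≡ 0·1 ≡ 0.
  x = λ² - 4 - 4 = 0 - 8 ≡ 6; y = λ·(4 - 6) - 4 ≡ 3. → (6, 3)
4A = (6, 3).
Next 3B:
Repeated addition: build up to 3B.
2B: tangent at (5, 6): λ = (3·5² + 1)/(2·6) ≡ 6/5. 5⁻¹ ≡ 3 (mod 7) since 5·3 = 15 ≡ 1, so λ ≡ 6·3 ≡ 4.
  x = λ² - 5 - 5 = 16 - 10 ≡ 6; y = λ·(5 - 6) - 6 ≡ 4. → (6, 4)
3B: (6, 4) + (5, 6). λ = (6 - 4)/(5 - 6) ≡ 2/6 mod 7. 6⁻¹ ≡ 6 (mod 7) since 6·6 = 36 ≡ 1, so λ ≡ 5.
  x = λ² - 6 - 5 = 25 - 11 ≡ 0; y = λ·(6 - 0) - 4 ≡ 5. → (0, 5)
3B = (0, 5).
Finally 4A + 3B:
(6, 3) + (0, 5). λ = (5 - 3)/(0 - 6) ≡ 2/1 mod 7. 1⁻¹ ≡ 1 (mod 7), so λ ≡ 2.
  x = λ² - 6 - 0 = 4 - 6 ≡ 5; y = λ·(6 - 5) - 3 ≡ 6. → (5, 6)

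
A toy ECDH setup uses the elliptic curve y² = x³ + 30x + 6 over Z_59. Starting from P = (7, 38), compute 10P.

Repeated addition: build up to 10P.
2P: tangent at (7, 38): λ = (3·7² + 30)/(2·38) ≡ 0/17. 17⁻¹ ≡ 7 (mod 59), so λ ≡ 0·7 ≡ 0.
  x = λ² - 7 - 7 = 0 - 14 ≡ 45; y = λ·(7 - 45) - 38 ≡ 21. → (45, 21)
3P: (45, 21) + (7, 38). λ = (38 - 21)/(7 - 45) ≡ 17/21 mod 59. 21⁻¹ ≡ 45 (mod 59), so λ ≡ 57.
  x = λ² - 45 - 7 = 3249 - 52 ≡ 11; y = λ·(45 - 11) - 21 ≡ 29. → (11, 29)
4P: (11, 29) + (7, 38). λ = (38 - 29)/(7 - 11) ≡ 9/55 mod 59. 55⁻¹ ≡ 44 (mod 59), so λ ≡ 42.
  x = λ² - 11 - 7 = 1764 - 18 ≡ 35; y = λ·(11 - 35) - 29 ≡ 25. → (35, 25)
5P: (35, 25) + (7, 38). λ = (38 - 25)/(7 - 35) ≡ 13/31 mod 59. 31⁻¹ ≡ 40 (mod 59), so λ ≡ 48.
  x = λ² - 35 - 7 = 2304 - 42 ≡ 20; y = λ·(35 - 20) - 25 ≡ 46. → (20, 46)
6P: (20, 46) + (7, 38). λ = (38 - 46)/(7 - 20) ≡ 51/46 mod 59. 46⁻¹ ≡ 9 (mod 59), so λ ≡ 46.
  x = λ² - 20 - 7 = 2116 - 27 ≡ 24; y = λ·(20 - 24) - 46 ≡ 6. → (24, 6)
7P: (24, 6) + (7, 38). λ = (38 - 6)/(7 - 24) ≡ 32/42 mod 59. 42⁻¹ ≡ 52 (mod 59), so λ ≡ 12.
  x = λ² - 24 - 7 = 144 - 31 ≡ 54; y = λ·(24 - 54) - 6 ≡ 47. → (54, 47)
8P: (54, 47) + (7, 38). λ = (38 - 47)/(7 - 54) ≡ 50/12 mod 59. 12⁻¹ ≡ 5 (mod 59), so λ ≡ 14.
  x = λ² - 54 - 7 = 196 - 61 ≡ 17; y = λ·(54 - 17) - 47 ≡ 58. → (17, 58)
9P: (17, 58) + (7, 38). λ = (38 - 58)/(7 - 17) ≡ 39/49 mod 59. 49⁻¹ ≡ 53 (mod 59), so λ ≡ 2.
  x = λ² - 17 - 7 = 4 - 24 ≡ 39; y = λ·(17 - 39) - 58 ≡ 16. → (39, 16)
10P: (39, 16) + (7, 38). λ = (38 - 16)/(7 - 39) ≡ 22/27 mod 59. 27⁻¹ ≡ 35 (mod 59), so λ ≡ 3.
  x = λ² - 39 - 7 = 9 - 46 ≡ 22; y = λ·(39 - 22) - 16 ≡ 35. → (22, 35)

(22, 35)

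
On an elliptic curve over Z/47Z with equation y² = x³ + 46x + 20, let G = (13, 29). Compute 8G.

Double-and-add on 8 = (1000)₂. Start with G = (13, 29) for the leading 1-bit.
double: tangent at (13, 29): λ = (3·13² + 46)/(2·29) ≡ 36/11. 11⁻¹ ≡ 30 (mod 47), so λ ≡ 36·30 ≡ 46.
  x = λ² - 13 - 13 = 2116 - 26 ≡ 22; y = λ·(13 - 22) - 29 ≡ 27. → (22, 27)
double: tangent at (22, 27): λ = (3·22² + 46)/(2·27) ≡ 41/7. 7⁻¹ ≡ 27 (mod 47), so λ ≡ 41·27 ≡ 26.
  x = λ² - 22 - 22 = 676 - 44 ≡ 21; y = λ·(22 - 21) - 27 ≡ 46. → (21, 46)
double: tangent at (21, 46): λ = (3·21² + 46)/(2·46) ≡ 6/45. 45⁻¹ ≡ 23 (mod 47), so λ ≡ 6·23 ≡ 44.
  x = λ² - 21 - 21 = 1936 - 42 ≡ 14; y = λ·(21 - 14) - 46 ≡ 27. → (14, 27)

(14, 27)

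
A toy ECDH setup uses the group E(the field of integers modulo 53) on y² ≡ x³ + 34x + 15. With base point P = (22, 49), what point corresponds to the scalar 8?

(0, 42)

Double-and-add on 8 = (1000)₂. Start with P = (22, 49) for the leading 1-bit.
double: tangent at (22, 49): λ = (3·22² + 34)/(2·49) ≡ 2/45. 45⁻¹ ≡ 33 (mod 53), so λ ≡ 2·33 ≡ 13.
  x = λ² - 22 - 22 = 169 - 44 ≡ 19; y = λ·(22 - 19) - 49 ≡ 43. → (19, 43)
double: tangent at (19, 43): λ = (3·19² + 34)/(2·43) ≡ 4/33. 33⁻¹ ≡ 45 (mod 53) since 33·45 = 1485 ≡ 1, so λ ≡ 4·45 ≡ 21.
  x = λ² - 19 - 19 = 441 - 38 ≡ 32; y = λ·(19 - 32) - 43 ≡ 2. → (32, 2)
double: tangent at (32, 2): λ = (3·32² + 34)/(2·2) ≡ 32/4. 4⁻¹ ≡ 40 (mod 53) since 4·40 = 160 ≡ 1, so λ ≡ 32·40 ≡ 8.
  x = λ² - 32 - 32 = 64 - 64 ≡ 0; y = λ·(32 - 0) - 2 ≡ 42. → (0, 42)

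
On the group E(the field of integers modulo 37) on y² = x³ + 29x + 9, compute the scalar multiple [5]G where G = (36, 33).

Repeated addition: build up to 5G.
2G: tangent at (36, 33): λ = (3·36² + 29)/(2·33) ≡ 32/29. 29⁻¹ ≡ 23 (mod 37), so λ ≡ 32·23 ≡ 33.
  x = λ² - 36 - 36 = 1089 - 72 ≡ 18; y = λ·(36 - 18) - 33 ≡ 6. → (18, 6)
3G: (18, 6) + (36, 33). λ = (33 - 6)/(36 - 18) ≡ 27/18 mod 37. 18⁻¹ ≡ 35 (mod 37) since 18·35 = 630 ≡ 1, so λ ≡ 20.
  x = λ² - 18 - 36 = 400 - 54 ≡ 13; y = λ·(18 - 13) - 6 ≡ 20. → (13, 20)
4G: (13, 20) + (36, 33). λ = (33 - 20)/(36 - 13) ≡ 13/23 mod 37. 23⁻¹ ≡ 29 (mod 37), so λ ≡ 7.
  x = λ² - 13 - 36 = 49 - 49 ≡ 0; y = λ·(13 - 0) - 20 ≡ 34. → (0, 34)
5G: (0, 34) + (36, 33). λ = (33 - 34)/(36 - 0) ≡ 36/36 mod 37. 36⁻¹ ≡ 36 (mod 37), so λ ≡ 1.
  x = λ² - 0 - 36 = 1 - 36 ≡ 2; y = λ·(0 - 2) - 34 ≡ 1. → (2, 1)

(2, 1)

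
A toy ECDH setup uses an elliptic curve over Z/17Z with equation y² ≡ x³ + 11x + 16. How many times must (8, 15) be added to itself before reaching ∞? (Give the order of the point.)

2P: tangent at (8, 15): λ = (3·8² + 11)/(2·15) ≡ 16/13. 13⁻¹ ≡ 4 (mod 17), so λ ≡ 16·4 ≡ 13.
  x = λ² - 8 - 8 = 169 - 16 ≡ 0; y = λ·(8 - 0) - 15 ≡ 4. → (0, 4)
3P: (0, 4) + (8, 15). λ = (15 - 4)/(8 - 0) ≡ 11/8 mod 17. 8⁻¹ ≡ 15 (mod 17) since 8·15 = 120 ≡ 1, so λ ≡ 12.
  x = λ² - 0 - 8 = 144 - 8 ≡ 0; y = λ·(0 - 0) - 4 ≡ 13. → (0, 13)
4P: (0, 13) + (8, 15). λ = (15 - 13)/(8 - 0) ≡ 2/8 mod 17. 8⁻¹ ≡ 15 (mod 17) since 8·15 = 120 ≡ 1, so λ ≡ 13.
  x = λ² - 0 - 8 = 169 - 8 ≡ 8; y = λ·(0 - 8) - 13 ≡ 2. → (8, 2)
5P: (8, 2) + (8, 15): same x and y₁ ≡ -y₂, so the sum is ∞.
5P = ∞, so the order is 5.

5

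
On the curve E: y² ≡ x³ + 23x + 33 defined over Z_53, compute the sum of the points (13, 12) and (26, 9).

(52, 50)

(13, 12) + (26, 9). λ = (9 - 12)/(26 - 13) ≡ 50/13 mod 53. 13⁻¹ ≡ 49 (mod 53) since 13·49 = 637 ≡ 1, so λ ≡ 12.
  x = λ² - 13 - 26 = 144 - 39 ≡ 52; y = λ·(13 - 52) - 12 ≡ 50. → (52, 50)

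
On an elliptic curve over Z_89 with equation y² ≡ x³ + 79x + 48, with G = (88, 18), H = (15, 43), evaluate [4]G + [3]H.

(32, 79)

First 4G:
Repeated addition: build up to 4G.
2G: tangent at (88, 18): λ = (3·88² + 79)/(2·18) ≡ 82/36. 36⁻¹ ≡ 47 (mod 89), so λ ≡ 82·47 ≡ 27.
  x = λ² - 88 - 88 = 729 - 176 ≡ 19; y = λ·(88 - 19) - 18 ≡ 65. → (19, 65)
3G: (19, 65) + (88, 18). λ = (18 - 65)/(88 - 19) ≡ 42/69 mod 89. 69⁻¹ ≡ 40 (mod 89) since 69·40 = 2760 ≡ 1, so λ ≡ 78.
  x = λ² - 19 - 88 = 6084 - 107 ≡ 14; y = λ·(19 - 14) - 65 ≡ 58. → (14, 58)
4G: (14, 58) + (88, 18). λ = (18 - 58)/(88 - 14) ≡ 49/74 mod 89. 74⁻¹ ≡ 83 (mod 89) since 74·83 = 6142 ≡ 1, so λ ≡ 62.
  x = λ² - 14 - 88 = 3844 - 102 ≡ 4; y = λ·(14 - 4) - 58 ≡ 28. → (4, 28)
4G = (4, 28).
Next 3H:
Repeated addition: build up to 3H.
2H: tangent at (15, 43): λ = (3·15² + 79)/(2·43) ≡ 42/86. 86⁻¹ ≡ 59 (mod 89) since 86·59 = 5074 ≡ 1, so λ ≡ 42·59 ≡ 75.
  x = λ² - 15 - 15 = 5625 - 30 ≡ 77; y = λ·(15 - 77) - 43 ≡ 24. → (77, 24)
3H: (77, 24) + (15, 43). λ = (43 - 24)/(15 - 77) ≡ 19/27 mod 89. 27⁻¹ ≡ 33 (mod 89) since 27·33 = 891 ≡ 1, so λ ≡ 4.
  x = λ² - 77 - 15 = 16 - 92 ≡ 13; y = λ·(77 - 13) - 24 ≡ 54. → (13, 54)
3H = (13, 54).
Finally 4G + 3H:
(4, 28) + (13, 54). λ = (54 - 28)/(13 - 4) ≡ 26/9 mod 89. 9⁻¹ ≡ 10 (mod 89) since 9·10 = 90 ≡ 1, so λ ≡ 82.
  x = λ² - 4 - 13 = 6724 - 17 ≡ 32; y = λ·(4 - 32) - 28 ≡ 79. → (32, 79)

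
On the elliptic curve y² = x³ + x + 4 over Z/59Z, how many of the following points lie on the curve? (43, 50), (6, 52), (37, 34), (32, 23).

(43, 50): 50² ≡ 22, rhs ≡ 22 → on.
(6, 52): 52² ≡ 49, rhs ≡ 49 → on.
(37, 34): 34² ≡ 35, rhs ≡ 13 → off.
(32, 23): 23² ≡ 57, rhs ≡ 0 → off.

2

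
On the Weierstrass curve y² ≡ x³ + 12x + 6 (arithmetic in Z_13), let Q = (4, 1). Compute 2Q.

(8, 9)

tangent at (4, 1): λ = (3·4² + 12)/(2·1) ≡ 8/2. 2⁻¹ ≡ 7 (mod 13) since 2·7 = 14 ≡ 1, so λ ≡ 8·7 ≡ 4.
  x = λ² - 4 - 4 = 16 - 8 ≡ 8; y = λ·(4 - 8) - 1 ≡ 9. → (8, 9)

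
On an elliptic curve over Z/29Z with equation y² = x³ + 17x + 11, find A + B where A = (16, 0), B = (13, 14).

(16, 0) + (13, 14). λ = (14 - 0)/(13 - 16) ≡ 14/26 mod 29. 26⁻¹ ≡ 19 (mod 29) since 26·19 = 494 ≡ 1, so λ ≡ 5.
  x = λ² - 16 - 13 = 25 - 29 ≡ 25; y = λ·(16 - 25) - 0 ≡ 13. → (25, 13)

(25, 13)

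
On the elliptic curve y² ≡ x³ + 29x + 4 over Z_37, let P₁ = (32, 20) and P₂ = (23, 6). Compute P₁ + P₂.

(32, 20) + (23, 6). λ = (6 - 20)/(23 - 32) ≡ 23/28 mod 37. 28⁻¹ ≡ 4 (mod 37) since 28·4 = 112 ≡ 1, so λ ≡ 18.
  x = λ² - 32 - 23 = 324 - 55 ≡ 10; y = λ·(32 - 10) - 20 ≡ 6. → (10, 6)

(10, 6)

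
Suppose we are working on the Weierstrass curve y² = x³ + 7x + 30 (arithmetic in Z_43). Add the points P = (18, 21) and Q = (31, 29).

(18, 21) + (31, 29). λ = (29 - 21)/(31 - 18) ≡ 8/13 mod 43. 13⁻¹ ≡ 10 (mod 43), so λ ≡ 37.
  x = λ² - 18 - 31 = 1369 - 49 ≡ 30; y = λ·(18 - 30) - 21 ≡ 8. → (30, 8)

(30, 8)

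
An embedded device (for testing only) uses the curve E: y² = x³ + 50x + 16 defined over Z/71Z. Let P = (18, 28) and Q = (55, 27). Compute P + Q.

(30, 51)

(18, 28) + (55, 27). λ = (27 - 28)/(55 - 18) ≡ 70/37 mod 71. 37⁻¹ ≡ 48 (mod 71) since 37·48 = 1776 ≡ 1, so λ ≡ 23.
  x = λ² - 18 - 55 = 529 - 73 ≡ 30; y = λ·(18 - 30) - 28 ≡ 51. → (30, 51)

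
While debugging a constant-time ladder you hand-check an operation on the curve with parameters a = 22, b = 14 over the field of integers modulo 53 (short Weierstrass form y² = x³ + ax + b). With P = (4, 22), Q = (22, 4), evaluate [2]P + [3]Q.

(33, 52)

First 2P:
Repeated addition: build up to 2P.
2P: tangent at (4, 22): λ = (3·4² + 22)/(2·22) ≡ 17/44. 44⁻¹ ≡ 47 (mod 53), so λ ≡ 17·47 ≡ 4.
  x = λ² - 4 - 4 = 16 - 8 ≡ 8; y = λ·(4 - 8) - 22 ≡ 15. → (8, 15)
2P = (8, 15).
Next 3Q:
Repeated addition: build up to 3Q.
2Q: tangent at (22, 4): λ = (3·22² + 22)/(2·4) ≡ 43/8. 8⁻¹ ≡ 20 (mod 53), so λ ≡ 43·20 ≡ 12.
  x = λ² - 22 - 22 = 144 - 44 ≡ 47; y = λ·(22 - 47) - 4 ≡ 14. → (47, 14)
3Q: (47, 14) + (22, 4). λ = (4 - 14)/(22 - 47) ≡ 43/28 mod 53. 28⁻¹ ≡ 36 (mod 53), so λ ≡ 11.
  x = λ² - 47 - 22 = 121 - 69 ≡ 52; y = λ·(47 - 52) - 14 ≡ 37. → (52, 37)
3Q = (52, 37).
Finally 2P + 3Q:
(8, 15) + (52, 37). λ = (37 - 15)/(52 - 8) ≡ 22/44 mod 53. 44⁻¹ ≡ 47 (mod 53), so λ ≡ 27.
  x = λ² - 8 - 52 = 729 - 60 ≡ 33; y = λ·(8 - 33) - 15 ≡ 52. → (33, 52)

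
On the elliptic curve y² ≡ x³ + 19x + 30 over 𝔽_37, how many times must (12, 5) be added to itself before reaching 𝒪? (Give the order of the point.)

9

2P: tangent at (12, 5): λ = (3·12² + 19)/(2·5) ≡ 7/10. 10⁻¹ ≡ 26 (mod 37), so λ ≡ 7·26 ≡ 34.
  x = λ² - 12 - 12 = 1156 - 24 ≡ 22; y = λ·(12 - 22) - 5 ≡ 25. → (22, 25)
3P: (22, 25) + (12, 5). λ = (5 - 25)/(12 - 22) ≡ 17/27 mod 37. 27⁻¹ ≡ 11 (mod 37) since 27·11 = 297 ≡ 1, so λ ≡ 2.
  x = λ² - 22 - 12 = 4 - 34 ≡ 7; y = λ·(22 - 7) - 25 ≡ 5. → (7, 5)
4P: (7, 5) + (12, 5). λ = (5 - 5)/(12 - 7) ≡ 0/5 mod 37. 5⁻¹ ≡ 15 (mod 37), so λ ≡ 0.
  x = λ² - 7 - 12 = 0 - 19 ≡ 18; y = λ·(7 - 18) - 5 ≡ 32. → (18, 32)
5P: (18, 32) + (12, 5). λ = (5 - 32)/(12 - 18) ≡ 10/31 mod 37. 31⁻¹ ≡ 6 (mod 37), so λ ≡ 23.
  x = λ² - 18 - 12 = 529 - 30 ≡ 18; y = λ·(18 - 18) - 32 ≡ 5. → (18, 5)
6P: (18, 5) + (12, 5). λ = (5 - 5)/(12 - 18) ≡ 0/31 mod 37. 31⁻¹ ≡ 6 (mod 37), so λ ≡ 0.
  x = λ² - 18 - 12 = 0 - 30 ≡ 7; y = λ·(18 - 7) - 5 ≡ 32. → (7, 32)
7P: (7, 32) + (12, 5). λ = (5 - 32)/(12 - 7) ≡ 10/5 mod 37. 5⁻¹ ≡ 15 (mod 37), so λ ≡ 2.
  x = λ² - 7 - 12 = 4 - 19 ≡ 22; y = λ·(7 - 22) - 32 ≡ 12. → (22, 12)
8P: (22, 12) + (12, 5). λ = (5 - 12)/(12 - 22) ≡ 30/27 mod 37. 27⁻¹ ≡ 11 (mod 37), so λ ≡ 34.
  x = λ² - 22 - 12 = 1156 - 34 ≡ 12; y = λ·(22 - 12) - 12 ≡ 32. → (12, 32)
9P: (12, 32) + (12, 5): same x and y₁ ≡ -y₂, so the sum is 𝒪.
9P = 𝒪, so the order is 9.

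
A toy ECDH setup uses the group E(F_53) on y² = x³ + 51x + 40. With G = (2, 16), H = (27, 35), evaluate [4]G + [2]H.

First 4G:
Repeated addition: build up to 4G.
2G: tangent at (2, 16): λ = (3·2² + 51)/(2·16) ≡ 10/32. 32⁻¹ ≡ 5 (mod 53), so λ ≡ 10·5 ≡ 50.
  x = λ² - 2 - 2 = 2500 - 4 ≡ 5; y = λ·(2 - 5) - 16 ≡ 46. → (5, 46)
3G: (5, 46) + (2, 16). λ = (16 - 46)/(2 - 5) ≡ 23/50 mod 53. 50⁻¹ ≡ 35 (mod 53), so λ ≡ 10.
  x = λ² - 5 - 2 = 100 - 7 ≡ 40; y = λ·(5 - 40) - 46 ≡ 28. → (40, 28)
4G: (40, 28) + (2, 16). λ = (16 - 28)/(2 - 40) ≡ 41/15 mod 53. 15⁻¹ ≡ 46 (mod 53) since 15·46 = 690 ≡ 1, so λ ≡ 31.
  x = λ² - 40 - 2 = 961 - 42 ≡ 18; y = λ·(40 - 18) - 28 ≡ 18. → (18, 18)
4G = (18, 18).
Next 2H:
Repeated addition: build up to 2H.
2H: tangent at (27, 35): λ = (3·27² + 51)/(2·35) ≡ 12/17. 17⁻¹ ≡ 25 (mod 53), so λ ≡ 12·25 ≡ 35.
  x = λ² - 27 - 27 = 1225 - 54 ≡ 5; y = λ·(27 - 5) - 35 ≡ 46. → (5, 46)
2H = (5, 46).
Finally 4G + 2H:
(18, 18) + (5, 46). λ = (46 - 18)/(5 - 18) ≡ 28/40 mod 53. 40⁻¹ ≡ 4 (mod 53), so λ ≡ 6.
  x = λ² - 18 - 5 = 36 - 23 ≡ 13; y = λ·(18 - 13) - 18 ≡ 12. → (13, 12)

(13, 12)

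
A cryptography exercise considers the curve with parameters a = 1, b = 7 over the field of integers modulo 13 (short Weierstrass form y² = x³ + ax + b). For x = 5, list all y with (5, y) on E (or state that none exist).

none

x³ + 1x + 7 = 137 ≡ 7 (mod 13).
7 is a non-residue mod 13; no y exists.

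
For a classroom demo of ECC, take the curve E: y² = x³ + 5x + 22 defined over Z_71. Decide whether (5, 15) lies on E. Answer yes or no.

no

y² = 15² ≡ 12; x³ + 5x + 22 = 172 ≡ 30 (mod 71). 12 ≠ 30.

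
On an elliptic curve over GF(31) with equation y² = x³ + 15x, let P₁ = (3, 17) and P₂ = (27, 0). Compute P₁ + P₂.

(5, 18)

(3, 17) + (27, 0). λ = (0 - 17)/(27 - 3) ≡ 14/24 mod 31. 24⁻¹ ≡ 22 (mod 31), so λ ≡ 29.
  x = λ² - 3 - 27 = 841 - 30 ≡ 5; y = λ·(3 - 5) - 17 ≡ 18. → (5, 18)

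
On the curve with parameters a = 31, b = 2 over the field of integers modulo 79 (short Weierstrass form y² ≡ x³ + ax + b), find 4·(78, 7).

(7, 76)

Write G = (78, 7).
Double-and-add on 4 = (100)₂. Start with G = (78, 7) for the leading 1-bit.
double: tangent at (78, 7): λ = (3·78² + 31)/(2·7) ≡ 34/14. 14⁻¹ ≡ 17 (mod 79) since 14·17 = 238 ≡ 1, so λ ≡ 34·17 ≡ 25.
  x = λ² - 78 - 78 = 625 - 156 ≡ 74; y = λ·(78 - 74) - 7 ≡ 14. → (74, 14)
double: tangent at (74, 14): λ = (3·74² + 31)/(2·14) ≡ 27/28. 28⁻¹ ≡ 48 (mod 79) since 28·48 = 1344 ≡ 1, so λ ≡ 27·48 ≡ 32.
  x = λ² - 74 - 74 = 1024 - 148 ≡ 7; y = λ·(74 - 7) - 14 ≡ 76. → (7, 76)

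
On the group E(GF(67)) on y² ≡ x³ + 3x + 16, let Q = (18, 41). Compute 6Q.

(51, 48)

Double-and-add on 6 = (110)₂. Start with Q = (18, 41) for the leading 1-bit.
double: tangent at (18, 41): λ = (3·18² + 3)/(2·41) ≡ 37/15. 15⁻¹ ≡ 9 (mod 67), so λ ≡ 37·9 ≡ 65.
  x = λ² - 18 - 18 = 4225 - 36 ≡ 35; y = λ·(18 - 35) - 41 ≡ 60. → (35, 60)
add Q: (35, 60) + (18, 41). λ = (41 - 60)/(18 - 35) ≡ 48/50 mod 67. 50⁻¹ ≡ 63 (mod 67), so λ ≡ 9.
  x = λ² - 35 - 18 = 81 - 53 ≡ 28; y = λ·(35 - 28) - 60 ≡ 3. → (28, 3)
double: tangent at (28, 3): λ = (3·28² + 3)/(2·3) ≡ 10/6. 6⁻¹ ≡ 56 (mod 67), so λ ≡ 10·56 ≡ 24.
  x = λ² - 28 - 28 = 576 - 56 ≡ 51; y = λ·(28 - 51) - 3 ≡ 48. → (51, 48)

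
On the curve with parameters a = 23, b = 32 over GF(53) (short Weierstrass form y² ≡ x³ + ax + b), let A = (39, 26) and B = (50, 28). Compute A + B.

(39, 26) + (50, 28). λ = (28 - 26)/(50 - 39) ≡ 2/11 mod 53. 11⁻¹ ≡ 29 (mod 53), so λ ≡ 5.
  x = λ² - 39 - 50 = 25 - 89 ≡ 42; y = λ·(39 - 42) - 26 ≡ 12. → (42, 12)

(42, 12)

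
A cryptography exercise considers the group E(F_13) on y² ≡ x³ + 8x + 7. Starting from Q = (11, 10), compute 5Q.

Repeated addition: build up to 5Q.
2Q: tangent at (11, 10): λ = (3·11² + 8)/(2·10) ≡ 7/7. 7⁻¹ ≡ 2 (mod 13), so λ ≡ 7·2 ≡ 1.
  x = λ² - 11 - 11 = 1 - 22 ≡ 5; y = λ·(11 - 5) - 10 ≡ 9. → (5, 9)
3Q: (5, 9) + (11, 10). λ = (10 - 9)/(11 - 5) ≡ 1/6 mod 13. 6⁻¹ ≡ 11 (mod 13), so λ ≡ 11.
  x = λ² - 5 - 11 = 121 - 16 ≡ 1; y = λ·(5 - 1) - 9 ≡ 9. → (1, 9)
4Q: (1, 9) + (11, 10). λ = (10 - 9)/(11 - 1) ≡ 1/10 mod 13. 10⁻¹ ≡ 4 (mod 13), so λ ≡ 4.
  x = λ² - 1 - 11 = 16 - 12 ≡ 4; y = λ·(1 - 4) - 9 ≡ 5. → (4, 5)
5Q: (4, 5) + (11, 10). λ = (10 - 5)/(11 - 4) ≡ 5/7 mod 13. 7⁻¹ ≡ 2 (mod 13) since 7·2 = 14 ≡ 1, so λ ≡ 10.
  x = λ² - 4 - 11 = 100 - 15 ≡ 7; y = λ·(4 - 7) - 5 ≡ 4. → (7, 4)

(7, 4)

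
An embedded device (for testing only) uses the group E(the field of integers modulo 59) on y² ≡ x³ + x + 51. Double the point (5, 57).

tangent at (5, 57): λ = (3·5² + 1)/(2·57) ≡ 17/55. 55⁻¹ ≡ 44 (mod 59), so λ ≡ 17·44 ≡ 40.
  x = λ² - 5 - 5 = 1600 - 10 ≡ 56; y = λ·(5 - 56) - 57 ≡ 27. → (56, 27)

(56, 27)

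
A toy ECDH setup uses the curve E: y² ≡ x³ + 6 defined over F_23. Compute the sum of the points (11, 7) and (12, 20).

(8, 9)

(11, 7) + (12, 20). λ = (20 - 7)/(12 - 11) ≡ 13/1 mod 23. 1⁻¹ ≡ 1 (mod 23) since 1·1 = 1 ≡ 1, so λ ≡ 13.
  x = λ² - 11 - 12 = 169 - 23 ≡ 8; y = λ·(11 - 8) - 7 ≡ 9. → (8, 9)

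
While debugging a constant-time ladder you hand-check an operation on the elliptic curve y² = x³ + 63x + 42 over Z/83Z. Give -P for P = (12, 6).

-(12, 6) = (12, -6 mod 83) = (12, 77).

(12, 77)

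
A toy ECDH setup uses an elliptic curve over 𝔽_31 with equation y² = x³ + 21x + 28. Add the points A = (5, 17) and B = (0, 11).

(20, 27)

(5, 17) + (0, 11). λ = (11 - 17)/(0 - 5) ≡ 25/26 mod 31. 26⁻¹ ≡ 6 (mod 31) since 26·6 = 156 ≡ 1, so λ ≡ 26.
  x = λ² - 5 - 0 = 676 - 5 ≡ 20; y = λ·(5 - 20) - 17 ≡ 27. → (20, 27)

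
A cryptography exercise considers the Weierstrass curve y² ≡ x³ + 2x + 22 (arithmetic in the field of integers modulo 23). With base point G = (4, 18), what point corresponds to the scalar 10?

(4, 18)

Repeated addition: build up to 10G.
2G: tangent at (4, 18): λ = (3·4² + 2)/(2·18) ≡ 4/13. 13⁻¹ ≡ 16 (mod 23) since 13·16 = 208 ≡ 1, so λ ≡ 4·16 ≡ 18.
  x = λ² - 4 - 4 = 324 - 8 ≡ 17; y = λ·(4 - 17) - 18 ≡ 1. → (17, 1)
3G: (17, 1) + (4, 18). λ = (18 - 1)/(4 - 17) ≡ 17/10 mod 23. 10⁻¹ ≡ 7 (mod 23), so λ ≡ 4.
  x = λ² - 17 - 4 = 16 - 21 ≡ 18; y = λ·(17 - 18) - 1 ≡ 18. → (18, 18)
4G: (18, 18) + (4, 18). λ = (18 - 18)/(4 - 18) ≡ 0/9 mod 23. 9⁻¹ ≡ 18 (mod 23), so λ ≡ 0.
  x = λ² - 18 - 4 = 0 - 22 ≡ 1; y = λ·(18 - 1) - 18 ≡ 5. → (1, 5)
5G: (1, 5) + (4, 18). λ = (18 - 5)/(4 - 1) ≡ 13/3 mod 23. 3⁻¹ ≡ 8 (mod 23) since 3·8 = 24 ≡ 1, so λ ≡ 12.
  x = λ² - 1 - 4 = 144 - 5 ≡ 1; y = λ·(1 - 1) - 5 ≡ 18. → (1, 18)
6G: (1, 18) + (4, 18). λ = (18 - 18)/(4 - 1) ≡ 0/3 mod 23. 3⁻¹ ≡ 8 (mod 23), so λ ≡ 0.
  x = λ² - 1 - 4 = 0 - 5 ≡ 18; y = λ·(1 - 18) - 18 ≡ 5. → (18, 5)
7G: (18, 5) + (4, 18). λ = (18 - 5)/(4 - 18) ≡ 13/9 mod 23. 9⁻¹ ≡ 18 (mod 23), so λ ≡ 4.
  x = λ² - 18 - 4 = 16 - 22 ≡ 17; y = λ·(18 - 17) - 5 ≡ 22. → (17, 22)
8G: (17, 22) + (4, 18). λ = (18 - 22)/(4 - 17) ≡ 19/10 mod 23. 10⁻¹ ≡ 7 (mod 23), so λ ≡ 18.
  x = λ² - 17 - 4 = 324 - 21 ≡ 4; y = λ·(17 - 4) - 22 ≡ 5. → (4, 5)
9G: (4, 5) + (4, 18): same x and y₁ ≡ -y₂, so the sum is ∞.
10G: ∞ + (4, 18) = (4, 18) (identity).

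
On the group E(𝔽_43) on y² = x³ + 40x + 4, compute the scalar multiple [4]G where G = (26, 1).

Double-and-add on 4 = (100)₂. Start with G = (26, 1) for the leading 1-bit.
double: tangent at (26, 1): λ = (3·26² + 40)/(2·1) ≡ 4/2. 2⁻¹ ≡ 22 (mod 43), so λ ≡ 4·22 ≡ 2.
  x = λ² - 26 - 26 = 4 - 52 ≡ 38; y = λ·(26 - 38) - 1 ≡ 18. → (38, 18)
double: tangent at (38, 18): λ = (3·38² + 40)/(2·18) ≡ 29/36. 36⁻¹ ≡ 6 (mod 43) since 36·6 = 216 ≡ 1, so λ ≡ 29·6 ≡ 2.
  x = λ² - 38 - 38 = 4 - 76 ≡ 14; y = λ·(38 - 14) - 18 ≡ 30. → (14, 30)

(14, 30)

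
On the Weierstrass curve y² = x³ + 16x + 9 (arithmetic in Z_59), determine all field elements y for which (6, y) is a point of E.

12, 47

x³ + 16x + 9 = 321 ≡ 26 (mod 59).
Square roots of 26 mod 59: 12 and 47 (since 12² = 144 ≡ 26).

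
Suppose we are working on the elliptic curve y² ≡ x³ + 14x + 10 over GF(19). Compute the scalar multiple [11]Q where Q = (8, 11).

Repeated addition: build up to 11Q.
2Q: tangent at (8, 11): λ = (3·8² + 14)/(2·11) ≡ 16/3. 3⁻¹ ≡ 13 (mod 19), so λ ≡ 16·13 ≡ 18.
  x = λ² - 8 - 8 = 324 - 16 ≡ 4; y = λ·(8 - 4) - 11 ≡ 4. → (4, 4)
3Q: (4, 4) + (8, 11). λ = (11 - 4)/(8 - 4) ≡ 7/4 mod 19. 4⁻¹ ≡ 5 (mod 19) since 4·5 = 20 ≡ 1, so λ ≡ 16.
  x = λ² - 4 - 8 = 256 - 12 ≡ 16; y = λ·(4 - 16) - 4 ≡ 13. → (16, 13)
4Q: (16, 13) + (8, 11). λ = (11 - 13)/(8 - 16) ≡ 17/11 mod 19. 11⁻¹ ≡ 7 (mod 19) since 11·7 = 77 ≡ 1, so λ ≡ 5.
  x = λ² - 16 - 8 = 25 - 24 ≡ 1; y = λ·(16 - 1) - 13 ≡ 5. → (1, 5)
5Q: (1, 5) + (8, 11). λ = (11 - 5)/(8 - 1) ≡ 6/7 mod 19. 7⁻¹ ≡ 11 (mod 19) since 7·11 = 77 ≡ 1, so λ ≡ 9.
  x = λ² - 1 - 8 = 81 - 9 ≡ 15; y = λ·(1 - 15) - 5 ≡ 2. → (15, 2)
6Q: (15, 2) + (8, 11). λ = (11 - 2)/(8 - 15) ≡ 9/12 mod 19. 12⁻¹ ≡ 8 (mod 19) since 12·8 = 96 ≡ 1, so λ ≡ 15.
  x = λ² - 15 - 8 = 225 - 23 ≡ 12; y = λ·(15 - 12) - 2 ≡ 5. → (12, 5)
7Q: (12, 5) + (8, 11). λ = (11 - 5)/(8 - 12) ≡ 6/15 mod 19. 15⁻¹ ≡ 14 (mod 19), so λ ≡ 8.
  x = λ² - 12 - 8 = 64 - 20 ≡ 6; y = λ·(12 - 6) - 5 ≡ 5. → (6, 5)
8Q: (6, 5) + (8, 11). λ = (11 - 5)/(8 - 6) ≡ 6/2 mod 19. 2⁻¹ ≡ 10 (mod 19) since 2·10 = 20 ≡ 1, so λ ≡ 3.
  x = λ² - 6 - 8 = 9 - 14 ≡ 14; y = λ·(6 - 14) - 5 ≡ 9. → (14, 9)
9Q: (14, 9) + (8, 11). λ = (11 - 9)/(8 - 14) ≡ 2/13 mod 19. 13⁻¹ ≡ 3 (mod 19), so λ ≡ 6.
  x = λ² - 14 - 8 = 36 - 22 ≡ 14; y = λ·(14 - 14) - 9 ≡ 10. → (14, 10)
10Q: (14, 10) + (8, 11). λ = (11 - 10)/(8 - 14) ≡ 1/13 mod 19. 13⁻¹ ≡ 3 (mod 19), so λ ≡ 3.
  x = λ² - 14 - 8 = 9 - 22 ≡ 6; y = λ·(14 - 6) - 10 ≡ 14. → (6, 14)
11Q: (6, 14) + (8, 11). λ = (11 - 14)/(8 - 6) ≡ 16/2 mod 19. 2⁻¹ ≡ 10 (mod 19), so λ ≡ 8.
  x = λ² - 6 - 8 = 64 - 14 ≡ 12; y = λ·(6 - 12) - 14 ≡ 14. → (12, 14)

(12, 14)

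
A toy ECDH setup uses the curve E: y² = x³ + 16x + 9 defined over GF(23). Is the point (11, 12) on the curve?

no

y² = 12² ≡ 6; x³ + 16x + 9 = 1516 ≡ 21 (mod 23). 6 ≠ 21.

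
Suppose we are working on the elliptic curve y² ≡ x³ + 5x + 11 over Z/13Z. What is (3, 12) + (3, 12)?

tangent at (3, 12): λ = (3·3² + 5)/(2·12) ≡ 6/11. 11⁻¹ ≡ 6 (mod 13), so λ ≡ 6·6 ≡ 10.
  x = λ² - 3 - 3 = 100 - 6 ≡ 3; y = λ·(3 - 3) - 12 ≡ 1. → (3, 1)

(3, 1)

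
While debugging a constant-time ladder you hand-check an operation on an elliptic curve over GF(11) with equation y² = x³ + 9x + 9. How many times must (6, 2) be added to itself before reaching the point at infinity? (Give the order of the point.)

9

2P: tangent at (6, 2): λ = (3·6² + 9)/(2·2) ≡ 7/4. 4⁻¹ ≡ 3 (mod 11) since 4·3 = 12 ≡ 1, so λ ≡ 7·3 ≡ 10.
  x = λ² - 6 - 6 = 100 - 12 ≡ 0; y = λ·(6 - 0) - 2 ≡ 3. → (0, 3)
3P: (0, 3) + (6, 2). λ = (2 - 3)/(6 - 0) ≡ 10/6 mod 11. 6⁻¹ ≡ 2 (mod 11), so λ ≡ 9.
  x = λ² - 0 - 6 = 81 - 6 ≡ 9; y = λ·(0 - 9) - 3 ≡ 4. → (9, 4)
4P: (9, 4) + (6, 2). λ = (2 - 4)/(6 - 9) ≡ 9/8 mod 11. 8⁻¹ ≡ 7 (mod 11) since 8·7 = 56 ≡ 1, so λ ≡ 8.
  x = λ² - 9 - 6 = 64 - 15 ≡ 5; y = λ·(9 - 5) - 4 ≡ 6. → (5, 6)
5P: (5, 6) + (6, 2). λ = (2 - 6)/(6 - 5) ≡ 7/1 mod 11. 1⁻¹ ≡ 1 (mod 11) since 1·1 = 1 ≡ 1, so λ ≡ 7.
  x = λ² - 5 - 6 = 49 - 11 ≡ 5; y = λ·(5 - 5) - 6 ≡ 5. → (5, 5)
6P: (5, 5) + (6, 2). λ = (2 - 5)/(6 - 5) ≡ 8/1 mod 11. 1⁻¹ ≡ 1 (mod 11), so λ ≡ 8.
  x = λ² - 5 - 6 = 64 - 11 ≡ 9; y = λ·(5 - 9) - 5 ≡ 7. → (9, 7)
7P: (9, 7) + (6, 2). λ = (2 - 7)/(6 - 9) ≡ 6/8 mod 11. 8⁻¹ ≡ 7 (mod 11) since 8·7 = 56 ≡ 1, so λ ≡ 9.
  x = λ² - 9 - 6 = 81 - 15 ≡ 0; y = λ·(9 - 0) - 7 ≡ 8. → (0, 8)
8P: (0, 8) + (6, 2). λ = (2 - 8)/(6 - 0) ≡ 5/6 mod 11. 6⁻¹ ≡ 2 (mod 11) since 6·2 = 12 ≡ 1, so λ ≡ 10.
  x = λ² - 0 - 6 = 100 - 6 ≡ 6; y = λ·(0 - 6) - 8 ≡ 9. → (6, 9)
9P: (6, 9) + (6, 2): same x and y₁ ≡ -y₂, so the sum is the point at infinity.
9P = the point at infinity, so the order is 9.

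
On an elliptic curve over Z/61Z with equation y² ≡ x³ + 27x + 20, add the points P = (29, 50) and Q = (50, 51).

(30, 40)

(29, 50) + (50, 51). λ = (51 - 50)/(50 - 29) ≡ 1/21 mod 61. 21⁻¹ ≡ 32 (mod 61) since 21·32 = 672 ≡ 1, so λ ≡ 32.
  x = λ² - 29 - 50 = 1024 - 79 ≡ 30; y = λ·(29 - 30) - 50 ≡ 40. → (30, 40)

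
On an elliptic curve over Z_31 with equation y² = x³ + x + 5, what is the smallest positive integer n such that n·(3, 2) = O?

2P: tangent at (3, 2): λ = (3·3² + 1)/(2·2) ≡ 28/4. 4⁻¹ ≡ 8 (mod 31) since 4·8 = 32 ≡ 1, so λ ≡ 28·8 ≡ 7.
  x = λ² - 3 - 3 = 49 - 6 ≡ 12; y = λ·(3 - 12) - 2 ≡ 28. → (12, 28)
3P: (12, 28) + (3, 2). λ = (2 - 28)/(3 - 12) ≡ 5/22 mod 31. 22⁻¹ ≡ 24 (mod 31), so λ ≡ 27.
  x = λ² - 12 - 3 = 729 - 15 ≡ 1; y = λ·(12 - 1) - 28 ≡ 21. → (1, 21)
4P: (1, 21) + (3, 2). λ = (2 - 21)/(3 - 1) ≡ 12/2 mod 31. 2⁻¹ ≡ 16 (mod 31), so λ ≡ 6.
  x = λ² - 1 - 3 = 36 - 4 ≡ 1; y = λ·(1 - 1) - 21 ≡ 10. → (1, 10)
5P: (1, 10) + (3, 2). λ = (2 - 10)/(3 - 1) ≡ 23/2 mod 31. 2⁻¹ ≡ 16 (mod 31), so λ ≡ 27.
  x = λ² - 1 - 3 = 729 - 4 ≡ 12; y = λ·(1 - 12) - 10 ≡ 3. → (12, 3)
6P: (12, 3) + (3, 2). λ = (2 - 3)/(3 - 12) ≡ 30/22 mod 31. 22⁻¹ ≡ 24 (mod 31) since 22·24 = 528 ≡ 1, so λ ≡ 7.
  x = λ² - 12 - 3 = 49 - 15 ≡ 3; y = λ·(12 - 3) - 3 ≡ 29. → (3, 29)
7P: (3, 29) + (3, 2): same x and y₁ ≡ -y₂, so the sum is O.
7P = O, so the order is 7.

7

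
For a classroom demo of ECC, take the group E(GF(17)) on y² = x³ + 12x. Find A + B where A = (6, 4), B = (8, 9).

(5, 7)

(6, 4) + (8, 9). λ = (9 - 4)/(8 - 6) ≡ 5/2 mod 17. 2⁻¹ ≡ 9 (mod 17) since 2·9 = 18 ≡ 1, so λ ≡ 11.
  x = λ² - 6 - 8 = 121 - 14 ≡ 5; y = λ·(6 - 5) - 4 ≡ 7. → (5, 7)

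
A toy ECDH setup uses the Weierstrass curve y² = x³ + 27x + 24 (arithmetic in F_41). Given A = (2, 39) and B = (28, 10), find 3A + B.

First 3A:
Repeated addition: build up to 3A.
2A: tangent at (2, 39): λ = (3·2² + 27)/(2·39) ≡ 39/37. 37⁻¹ ≡ 10 (mod 41) since 37·10 = 370 ≡ 1, so λ ≡ 39·10 ≡ 21.
  x = λ² - 2 - 2 = 441 - 4 ≡ 27; y = λ·(2 - 27) - 39 ≡ 10. → (27, 10)
3A: (27, 10) + (2, 39). λ = (39 - 10)/(2 - 27) ≡ 29/16 mod 41. 16⁻¹ ≡ 18 (mod 41), so λ ≡ 30.
  x = λ² - 27 - 2 = 900 - 29 ≡ 10; y = λ·(27 - 10) - 10 ≡ 8. → (10, 8)
3A = (10, 8).
Finally 3A + B:
(10, 8) + (28, 10). λ = (10 - 8)/(28 - 10) ≡ 2/18 mod 41. 18⁻¹ ≡ 16 (mod 41), so λ ≡ 32.
  x = λ² - 10 - 28 = 1024 - 38 ≡ 2; y = λ·(10 - 2) - 8 ≡ 2. → (2, 2)

(2, 2)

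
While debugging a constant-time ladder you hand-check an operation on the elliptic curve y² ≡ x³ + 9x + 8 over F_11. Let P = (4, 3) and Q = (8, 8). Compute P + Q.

(4, 3) + (8, 8). λ = (8 - 3)/(8 - 4) ≡ 5/4 mod 11. 4⁻¹ ≡ 3 (mod 11), so λ ≡ 4.
  x = λ² - 4 - 8 = 16 - 12 ≡ 4; y = λ·(4 - 4) - 3 ≡ 8. → (4, 8)

(4, 8)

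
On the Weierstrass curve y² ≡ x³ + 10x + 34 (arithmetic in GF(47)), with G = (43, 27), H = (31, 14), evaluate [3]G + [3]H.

(12, 7)

First 3G:
Repeated addition: build up to 3G.
2G: tangent at (43, 27): λ = (3·43² + 10)/(2·27) ≡ 11/7. 7⁻¹ ≡ 27 (mod 47) since 7·27 = 189 ≡ 1, so λ ≡ 11·27 ≡ 15.
  x = λ² - 43 - 43 = 225 - 86 ≡ 45; y = λ·(43 - 45) - 27 ≡ 37. → (45, 37)
3G: (45, 37) + (43, 27). λ = (27 - 37)/(43 - 45) ≡ 37/45 mod 47. 45⁻¹ ≡ 23 (mod 47), so λ ≡ 5.
  x = λ² - 45 - 43 = 25 - 88 ≡ 31; y = λ·(45 - 31) - 37 ≡ 33. → (31, 33)
3G = (31, 33).
Next 3H:
Repeated addition: build up to 3H.
2H: tangent at (31, 14): λ = (3·31² + 10)/(2·14) ≡ 26/28. 28⁻¹ ≡ 42 (mod 47) since 28·42 = 1176 ≡ 1, so λ ≡ 26·42 ≡ 11.
  x = λ² - 31 - 31 = 121 - 62 ≡ 12; y = λ·(31 - 12) - 14 ≡ 7. → (12, 7)
3H: (12, 7) + (31, 14). λ = (14 - 7)/(31 - 12) ≡ 7/19 mod 47. 19⁻¹ ≡ 5 (mod 47), so λ ≡ 35.
  x = λ² - 12 - 31 = 1225 - 43 ≡ 7; y = λ·(12 - 7) - 7 ≡ 27. → (7, 27)
3H = (7, 27).
Finally 3G + 3H:
(31, 33) + (7, 27). λ = (27 - 33)/(7 - 31) ≡ 41/23 mod 47. 23⁻¹ ≡ 45 (mod 47), so λ ≡ 12.
  x = λ² - 31 - 7 = 144 - 38 ≡ 12; y = λ·(31 - 12) - 33 ≡ 7. → (12, 7)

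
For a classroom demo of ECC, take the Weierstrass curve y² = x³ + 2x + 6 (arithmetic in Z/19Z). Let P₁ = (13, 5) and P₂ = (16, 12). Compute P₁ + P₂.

(13, 5) + (16, 12). λ = (12 - 5)/(16 - 13) ≡ 7/3 mod 19. 3⁻¹ ≡ 13 (mod 19), so λ ≡ 15.
  x = λ² - 13 - 16 = 225 - 29 ≡ 6; y = λ·(13 - 6) - 5 ≡ 5. → (6, 5)

(6, 5)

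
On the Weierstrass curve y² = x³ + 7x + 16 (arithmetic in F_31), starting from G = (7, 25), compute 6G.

(10, 30)

Repeated addition: build up to 6G.
2G: tangent at (7, 25): λ = (3·7² + 7)/(2·25) ≡ 30/19. 19⁻¹ ≡ 18 (mod 31), so λ ≡ 30·18 ≡ 13.
  x = λ² - 7 - 7 = 169 - 14 ≡ 0; y = λ·(7 - 0) - 25 ≡ 4. → (0, 4)
3G: (0, 4) + (7, 25). λ = (25 - 4)/(7 - 0) ≡ 21/7 mod 31. 7⁻¹ ≡ 9 (mod 31) since 7·9 = 63 ≡ 1, so λ ≡ 3.
  x = λ² - 0 - 7 = 9 - 7 ≡ 2; y = λ·(0 - 2) - 4 ≡ 21. → (2, 21)
4G: (2, 21) + (7, 25). λ = (25 - 21)/(7 - 2) ≡ 4/5 mod 31. 5⁻¹ ≡ 25 (mod 31), so λ ≡ 7.
  x = λ² - 2 - 7 = 49 - 9 ≡ 9; y = λ·(2 - 9) - 21 ≡ 23. → (9, 23)
5G: (9, 23) + (7, 25). λ = (25 - 23)/(7 - 9) ≡ 2/29 mod 31. 29⁻¹ ≡ 15 (mod 31), so λ ≡ 30.
  x = λ² - 9 - 7 = 900 - 16 ≡ 16; y = λ·(9 - 16) - 23 ≡ 15. → (16, 15)
6G: (16, 15) + (7, 25). λ = (25 - 15)/(7 - 16) ≡ 10/22 mod 31. 22⁻¹ ≡ 24 (mod 31) since 22·24 = 528 ≡ 1, so λ ≡ 23.
  x = λ² - 16 - 7 = 529 - 23 ≡ 10; y = λ·(16 - 10) - 15 ≡ 30. → (10, 30)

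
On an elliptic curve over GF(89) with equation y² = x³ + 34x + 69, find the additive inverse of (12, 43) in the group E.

-(12, 43) = (12, -43 mod 89) = (12, 46).

(12, 46)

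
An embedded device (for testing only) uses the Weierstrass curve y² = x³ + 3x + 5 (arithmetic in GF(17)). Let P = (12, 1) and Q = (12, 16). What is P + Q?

O

The two points share x = 12 and their y-coordinates satisfy 1 + 16 ≡ 0 (mod 17), so they are inverses. Their sum is the point at infinity.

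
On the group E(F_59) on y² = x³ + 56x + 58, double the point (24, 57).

tangent at (24, 57): λ = (3·24² + 56)/(2·57) ≡ 14/55. 55⁻¹ ≡ 44 (mod 59), so λ ≡ 14·44 ≡ 26.
  x = λ² - 24 - 24 = 676 - 48 ≡ 38; y = λ·(24 - 38) - 57 ≡ 51. → (38, 51)

(38, 51)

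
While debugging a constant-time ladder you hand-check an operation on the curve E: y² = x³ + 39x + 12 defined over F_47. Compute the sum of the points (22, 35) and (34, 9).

(44, 44)

(22, 35) + (34, 9). λ = (9 - 35)/(34 - 22) ≡ 21/12 mod 47. 12⁻¹ ≡ 4 (mod 47), so λ ≡ 37.
  x = λ² - 22 - 34 = 1369 - 56 ≡ 44; y = λ·(22 - 44) - 35 ≡ 44. → (44, 44)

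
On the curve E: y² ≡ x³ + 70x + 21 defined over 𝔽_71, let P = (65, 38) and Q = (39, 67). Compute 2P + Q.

First 2P:
Repeated addition: build up to 2P.
2P: tangent at (65, 38): λ = (3·65² + 70)/(2·38) ≡ 36/5. 5⁻¹ ≡ 57 (mod 71) since 5·57 = 285 ≡ 1, so λ ≡ 36·57 ≡ 64.
  x = λ² - 65 - 65 = 4096 - 130 ≡ 61; y = λ·(65 - 61) - 38 ≡ 5. → (61, 5)
2P = (61, 5).
Finally 2P + Q:
(61, 5) + (39, 67). λ = (67 - 5)/(39 - 61) ≡ 62/49 mod 71. 49⁻¹ ≡ 29 (mod 71), so λ ≡ 23.
  x = λ² - 61 - 39 = 529 - 100 ≡ 3; y = λ·(61 - 3) - 5 ≡ 51. → (3, 51)

(3, 51)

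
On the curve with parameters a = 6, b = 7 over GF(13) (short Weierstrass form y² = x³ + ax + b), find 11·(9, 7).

Write Q = (9, 7).
Repeated addition: build up to 11Q.
2Q: tangent at (9, 7): λ = (3·9² + 6)/(2·7) ≡ 2/1. 1⁻¹ ≡ 1 (mod 13), so λ ≡ 2·1 ≡ 2.
  x = λ² - 9 - 9 = 4 - 18 ≡ 12; y = λ·(9 - 12) - 7 ≡ 0. → (12, 0)
3Q: (12, 0) + (9, 7). λ = (7 - 0)/(9 - 12) ≡ 7/10 mod 13. 10⁻¹ ≡ 4 (mod 13) since 10·4 = 40 ≡ 1, so λ ≡ 2.
  x = λ² - 12 - 9 = 4 - 21 ≡ 9; y = λ·(12 - 9) - 0 ≡ 6. → (9, 6)
4Q: (9, 6) + (9, 7): same x and y₁ ≡ -y₂, so the sum is the point at infinity.
5Q: the point at infinity + (9, 7) = (9, 7) (identity).
6Q: tangent at (9, 7): λ = (3·9² + 6)/(2·7) ≡ 2/1. 1⁻¹ ≡ 1 (mod 13), so λ ≡ 2·1 ≡ 2.
  x = λ² - 9 - 9 = 4 - 18 ≡ 12; y = λ·(9 - 12) - 7 ≡ 0. → (12, 0)
7Q: (12, 0) + (9, 7). λ = (7 - 0)/(9 - 12) ≡ 7/10 mod 13. 10⁻¹ ≡ 4 (mod 13), so λ ≡ 2.
  x = λ² - 12 - 9 = 4 - 21 ≡ 9; y = λ·(12 - 9) - 0 ≡ 6. → (9, 6)
8Q: (9, 6) + (9, 7): same x and y₁ ≡ -y₂, so the sum is the point at infinity.
9Q: the point at infinity + (9, 7) = (9, 7) (identity).
10Q: tangent at (9, 7): λ = (3·9² + 6)/(2·7) ≡ 2/1. 1⁻¹ ≡ 1 (mod 13) since 1·1 = 1 ≡ 1, so λ ≡ 2·1 ≡ 2.
  x = λ² - 9 - 9 = 4 - 18 ≡ 12; y = λ·(9 - 12) - 7 ≡ 0. → (12, 0)
11Q: (12, 0) + (9, 7). λ = (7 - 0)/(9 - 12) ≡ 7/10 mod 13. 10⁻¹ ≡ 4 (mod 13) since 10·4 = 40 ≡ 1, so λ ≡ 2.
  x = λ² - 12 - 9 = 4 - 21 ≡ 9; y = λ·(12 - 9) - 0 ≡ 6. → (9, 6)

(9, 6)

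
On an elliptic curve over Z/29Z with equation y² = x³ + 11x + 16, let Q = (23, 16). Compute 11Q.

(1, 17)

Repeated addition: build up to 11Q.
2Q: tangent at (23, 16): λ = (3·23² + 11)/(2·16) ≡ 3/3. 3⁻¹ ≡ 10 (mod 29), so λ ≡ 3·10 ≡ 1.
  x = λ² - 23 - 23 = 1 - 46 ≡ 13; y = λ·(23 - 13) - 16 ≡ 23. → (13, 23)
3Q: (13, 23) + (23, 16). λ = (16 - 23)/(23 - 13) ≡ 22/10 mod 29. 10⁻¹ ≡ 3 (mod 29), so λ ≡ 8.
  x = λ² - 13 - 23 = 64 - 36 ≡ 28; y = λ·(13 - 28) - 23 ≡ 2. → (28, 2)
4Q: (28, 2) + (23, 16). λ = (16 - 2)/(23 - 28) ≡ 14/24 mod 29. 24⁻¹ ≡ 23 (mod 29) since 24·23 = 552 ≡ 1, so λ ≡ 3.
  x = λ² - 28 - 23 = 9 - 51 ≡ 16; y = λ·(28 - 16) - 2 ≡ 5. → (16, 5)
5Q: (16, 5) + (23, 16). λ = (16 - 5)/(23 - 16) ≡ 11/7 mod 29. 7⁻¹ ≡ 25 (mod 29), so λ ≡ 14.
  x = λ² - 16 - 23 = 196 - 39 ≡ 12; y = λ·(16 - 12) - 5 ≡ 22. → (12, 22)
6Q: (12, 22) + (23, 16). λ = (16 - 22)/(23 - 12) ≡ 23/11 mod 29. 11⁻¹ ≡ 8 (mod 29) since 11·8 = 88 ≡ 1, so λ ≡ 10.
  x = λ² - 12 - 23 = 100 - 35 ≡ 7; y = λ·(12 - 7) - 22 ≡ 28. → (7, 28)
7Q: (7, 28) + (23, 16). λ = (16 - 28)/(23 - 7) ≡ 17/16 mod 29. 16⁻¹ ≡ 20 (mod 29) since 16·20 = 320 ≡ 1, so λ ≡ 21.
  x = λ² - 7 - 23 = 441 - 30 ≡ 5; y = λ·(7 - 5) - 28 ≡ 14. → (5, 14)
8Q: (5, 14) + (23, 16). λ = (16 - 14)/(23 - 5) ≡ 2/18 mod 29. 18⁻¹ ≡ 21 (mod 29), so λ ≡ 13.
  x = λ² - 5 - 23 = 169 - 28 ≡ 25; y = λ·(5 - 25) - 14 ≡ 16. → (25, 16)
9Q: (25, 16) + (23, 16). λ = (16 - 16)/(23 - 25) ≡ 0/27 mod 29. 27⁻¹ ≡ 14 (mod 29) since 27·14 = 378 ≡ 1, so λ ≡ 0.
  x = λ² - 25 - 23 = 0 - 48 ≡ 10; y = λ·(25 - 10) - 16 ≡ 13. → (10, 13)
10Q: (10, 13) + (23, 16). λ = (16 - 13)/(23 - 10) ≡ 3/13 mod 29. 13⁻¹ ≡ 9 (mod 29), so λ ≡ 27.
  x = λ² - 10 - 23 = 729 - 33 ≡ 0; y = λ·(10 - 0) - 13 ≡ 25. → (0, 25)
11Q: (0, 25) + (23, 16). λ = (16 - 25)/(23 - 0) ≡ 20/23 mod 29. 23⁻¹ ≡ 24 (mod 29), so λ ≡ 16.
  x = λ² - 0 - 23 = 256 - 23 ≡ 1; y = λ·(0 - 1) - 25 ≡ 17. → (1, 17)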